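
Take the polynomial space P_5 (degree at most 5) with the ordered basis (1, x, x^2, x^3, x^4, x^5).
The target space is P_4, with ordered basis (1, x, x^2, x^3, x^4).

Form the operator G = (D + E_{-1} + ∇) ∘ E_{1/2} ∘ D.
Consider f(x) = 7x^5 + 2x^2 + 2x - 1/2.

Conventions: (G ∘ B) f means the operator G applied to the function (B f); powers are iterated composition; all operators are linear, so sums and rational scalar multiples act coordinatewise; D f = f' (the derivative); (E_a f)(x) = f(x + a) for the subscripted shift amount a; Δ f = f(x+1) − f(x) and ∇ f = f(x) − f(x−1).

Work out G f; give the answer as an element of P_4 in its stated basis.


g(x) = 35x^4 + 210x^3 + (525/2)x^2 + (253/2)x + 443/16

D f = 35x^4 + 4x + 2
E_{1/2} D f = 35x^4 + 70x^3 + (105/2)x^2 + (43/2)x + 99/16
D E_{1/2} D f = 140x^3 + 210x^2 + 105x + 43/2
E_{-1} E_{1/2} D f = 35x^4 - 70x^3 + (105/2)x^2 - (27/2)x + 35/16
∇ E_{1/2} D f = 140x^3 + 35x + 4
(D + E_{-1} + ∇) E_{1/2} D f = 35x^4 + 210x^3 + (525/2)x^2 + (253/2)x + 443/16


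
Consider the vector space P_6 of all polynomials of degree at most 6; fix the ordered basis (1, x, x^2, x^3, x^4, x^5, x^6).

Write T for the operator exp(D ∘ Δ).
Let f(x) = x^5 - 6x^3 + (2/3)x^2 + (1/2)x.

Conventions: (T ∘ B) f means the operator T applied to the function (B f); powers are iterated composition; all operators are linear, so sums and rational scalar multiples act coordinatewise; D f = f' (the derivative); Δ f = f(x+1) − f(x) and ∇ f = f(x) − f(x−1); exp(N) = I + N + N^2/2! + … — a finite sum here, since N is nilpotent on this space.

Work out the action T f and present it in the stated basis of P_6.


the result is g(x) = x^5 + 14x^3 + (92/3)x^2 + (89/2)x + 145/3

order-1 term: 20x^3 + 30x^2 - 16x - 35/3
order-2 term: 60x + 60
the series for exp(D ∘ Δ) f terminates at order 2
exp(D ∘ Δ) f = x^5 + 14x^3 + (92/3)x^2 + (89/2)x + 145/3


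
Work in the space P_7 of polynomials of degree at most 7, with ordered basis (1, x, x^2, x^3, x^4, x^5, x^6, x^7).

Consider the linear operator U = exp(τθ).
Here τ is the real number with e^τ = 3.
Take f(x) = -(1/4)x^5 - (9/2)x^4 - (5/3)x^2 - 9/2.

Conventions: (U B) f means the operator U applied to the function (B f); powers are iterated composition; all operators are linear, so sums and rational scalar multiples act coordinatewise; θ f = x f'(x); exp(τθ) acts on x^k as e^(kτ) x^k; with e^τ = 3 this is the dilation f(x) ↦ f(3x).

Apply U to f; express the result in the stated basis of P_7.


the image equals g(x) = -(243/4)x^5 - (729/2)x^4 - 15x^2 - 9/2

exp(τθ) x^k = e^(kτ) x^k; with e^τ = 3 this sends x^k to 3^k x^k
x^2 ↦ 9 x^2
x^4 ↦ 81 x^4
x^5 ↦ 243 x^5
applying this coordinatewise to f: exp(τθ) f = -(243/4)x^5 - (729/2)x^4 - 15x^2 - 9/2


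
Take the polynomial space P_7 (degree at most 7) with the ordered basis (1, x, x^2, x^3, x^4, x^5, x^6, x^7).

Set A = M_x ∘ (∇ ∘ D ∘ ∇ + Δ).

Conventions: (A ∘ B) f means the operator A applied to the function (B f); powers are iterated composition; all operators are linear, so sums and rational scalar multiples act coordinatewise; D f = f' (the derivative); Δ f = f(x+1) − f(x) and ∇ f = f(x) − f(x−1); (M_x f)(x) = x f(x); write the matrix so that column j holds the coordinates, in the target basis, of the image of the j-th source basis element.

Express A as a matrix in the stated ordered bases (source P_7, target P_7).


image of 1: 0
image of x: x
image of x^2: 2x^2 + x
image of x^3: 3x^3 + 3x^2 + 7x
image of x^4: 4x^4 + 6x^3 + 28x^2 - 23x
image of x^5: 5x^5 + 10x^4 + 70x^3 - 115x^2 + 71x
image of x^6: 6x^6 + 15x^5 + 140x^4 - 345x^3 + 426x^2 - 179x
image of x^7: 7x^7 + 21x^6 + 245x^5 - 805x^4 + 1491x^3 - 1253x^2 + 435x
each image's coordinates form column j of the matrix

the matrix is [[0, 0, 0, 0, 0, 0, 0, 0]; [0, 1, 1, 7, -23, 71, -179, 435]; [0, 0, 2, 3, 28, -115, 426, -1253]; [0, 0, 0, 3, 6, 70, -345, 1491]; [0, 0, 0, 0, 4, 10, 140, -805]; [0, 0, 0, 0, 0, 5, 15, 245]; [0, 0, 0, 0, 0, 0, 6, 21]; [0, 0, 0, 0, 0, 0, 0, 7]] (rows listed top to bottom)


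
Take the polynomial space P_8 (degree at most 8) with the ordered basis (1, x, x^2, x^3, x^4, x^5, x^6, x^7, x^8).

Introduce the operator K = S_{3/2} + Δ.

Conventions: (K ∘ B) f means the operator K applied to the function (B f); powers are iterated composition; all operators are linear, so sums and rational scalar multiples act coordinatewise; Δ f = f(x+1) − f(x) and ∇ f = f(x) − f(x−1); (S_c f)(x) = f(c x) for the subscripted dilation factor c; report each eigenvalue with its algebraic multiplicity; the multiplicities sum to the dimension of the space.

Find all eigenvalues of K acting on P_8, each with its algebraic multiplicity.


image of 1: 1
image of x: (3/2)x + 1
image of x^2: (9/4)x^2 + 2x + 1
image of x^3: (27/8)x^3 + 3x^2 + 3x + 1
image of x^4: (81/16)x^4 + 4x^3 + 6x^2 + 4x + 1
image of x^5: (243/32)x^5 + 5x^4 + 10x^3 + 10x^2 + 5x + 1
image of x^6: (729/64)x^6 + 6x^5 + 15x^4 + 20x^3 + 15x^2 + 6x + 1
image of x^7: (2187/128)x^7 + 7x^6 + 21x^5 + 35x^4 + 35x^3 + 21x^2 + 7x + 1
image of x^8: (6561/256)x^8 + 8x^7 + 28x^6 + 56x^5 + 70x^4 + 56x^3 + 28x^2 + 8x + 1
the matrix is upper triangular; its diagonal is (1, 3/2, 9/4, 27/8, 81/16, 243/32, 729/64, 2187/128, 6561/256)
for a triangular matrix the eigenvalues are the diagonal entries, with algebraic multiplicity their repetition count

λ = 1 (multiplicity 1), λ = 3/2 (multiplicity 1), λ = 9/4 (multiplicity 1), λ = 27/8 (multiplicity 1), λ = 81/16 (multiplicity 1), λ = 243/32 (multiplicity 1), λ = 729/64 (multiplicity 1), λ = 2187/128 (multiplicity 1), λ = 6561/256 (multiplicity 1)


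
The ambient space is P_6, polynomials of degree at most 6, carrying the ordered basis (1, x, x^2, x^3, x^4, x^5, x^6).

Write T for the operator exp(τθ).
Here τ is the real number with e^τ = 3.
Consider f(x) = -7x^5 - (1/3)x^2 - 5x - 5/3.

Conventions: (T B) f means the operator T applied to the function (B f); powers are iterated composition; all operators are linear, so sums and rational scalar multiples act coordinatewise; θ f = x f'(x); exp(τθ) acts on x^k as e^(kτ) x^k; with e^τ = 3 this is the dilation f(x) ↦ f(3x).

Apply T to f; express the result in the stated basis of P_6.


the image equals g(x) = -1701x^5 - 3x^2 - 15x - 5/3

exp(τθ) x^k = e^(kτ) x^k; with e^τ = 3 this sends x^k to 3^k x^k
x ↦ 3 x
x^2 ↦ 9 x^2
x^5 ↦ 243 x^5
applying this coordinatewise to f: exp(τθ) f = -1701x^5 - 3x^2 - 15x - 5/3


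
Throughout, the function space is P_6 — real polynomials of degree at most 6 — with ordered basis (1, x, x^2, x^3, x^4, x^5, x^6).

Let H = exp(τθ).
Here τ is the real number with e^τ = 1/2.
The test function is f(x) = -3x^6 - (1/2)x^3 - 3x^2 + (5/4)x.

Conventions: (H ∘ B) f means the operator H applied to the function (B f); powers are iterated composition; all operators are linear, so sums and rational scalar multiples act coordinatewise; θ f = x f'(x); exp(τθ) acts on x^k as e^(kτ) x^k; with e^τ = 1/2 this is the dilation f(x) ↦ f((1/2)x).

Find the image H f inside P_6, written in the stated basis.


g(x) = -(3/64)x^6 - (1/16)x^3 - (3/4)x^2 + (5/8)x

exp(τθ) x^k = e^(kτ) x^k; with e^τ = 1/2 this sends x^k to (1/2)^k x^k
x ↦ 1/2 x
x^2 ↦ 1/4 x^2
x^3 ↦ 1/8 x^3
x^6 ↦ 1/64 x^6
applying this coordinatewise to f: exp(τθ) f = -(3/64)x^6 - (1/16)x^3 - (3/4)x^2 + (5/8)x


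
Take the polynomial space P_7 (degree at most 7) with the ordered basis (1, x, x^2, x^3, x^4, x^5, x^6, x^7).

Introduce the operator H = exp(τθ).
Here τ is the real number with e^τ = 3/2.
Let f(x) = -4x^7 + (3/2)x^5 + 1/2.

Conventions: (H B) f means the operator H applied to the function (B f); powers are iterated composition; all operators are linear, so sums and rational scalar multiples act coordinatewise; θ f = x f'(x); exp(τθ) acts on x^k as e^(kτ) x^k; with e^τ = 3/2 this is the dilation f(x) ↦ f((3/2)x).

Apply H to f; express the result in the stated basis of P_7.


the result is g(x) = -(2187/32)x^7 + (729/64)x^5 + 1/2

exp(τθ) x^k = e^(kτ) x^k; with e^τ = 3/2 this sends x^k to (3/2)^k x^k
x^5 ↦ 243/32 x^5
x^7 ↦ 2187/128 x^7
applying this coordinatewise to f: exp(τθ) f = -(2187/32)x^7 + (729/64)x^5 + 1/2


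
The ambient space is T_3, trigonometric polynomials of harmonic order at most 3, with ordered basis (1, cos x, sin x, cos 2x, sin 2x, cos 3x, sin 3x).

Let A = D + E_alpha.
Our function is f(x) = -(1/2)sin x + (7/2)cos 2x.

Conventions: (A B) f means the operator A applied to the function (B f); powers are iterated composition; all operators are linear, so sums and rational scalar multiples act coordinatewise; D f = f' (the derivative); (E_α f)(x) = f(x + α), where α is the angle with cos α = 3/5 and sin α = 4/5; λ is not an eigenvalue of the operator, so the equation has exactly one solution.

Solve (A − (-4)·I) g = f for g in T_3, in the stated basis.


write g with unknown coordinates in the stated basis and equate coefficients in (A − (-4)·I) g = f
solving from the highest basis element down gives g = (9/244)cos x - (23/244)sin x + (651/1130)cos 2x + (259/565)sin 2x
check: A g = -(9/61)cos x - (15/122)sin x + (1351/1130)cos 2x - (1036/565)sin 2x
so A g − (-4)·g = -(1/2)sin x + (7/2)cos 2x = f ✓

the result is g(x) = (9/244)cos x - (23/244)sin x + (651/1130)cos 2x + (259/565)sin 2x


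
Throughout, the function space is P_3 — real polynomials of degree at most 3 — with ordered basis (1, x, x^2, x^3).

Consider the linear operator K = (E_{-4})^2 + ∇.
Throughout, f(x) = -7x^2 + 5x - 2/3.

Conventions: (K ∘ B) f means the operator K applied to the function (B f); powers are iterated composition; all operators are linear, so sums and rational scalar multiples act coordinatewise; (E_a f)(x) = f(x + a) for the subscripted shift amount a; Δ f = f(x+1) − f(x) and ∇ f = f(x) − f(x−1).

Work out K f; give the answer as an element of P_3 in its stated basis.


the image equals g(x) = -7x^2 + 103x - 1430/3

E_{-4} f = -7x^2 + 61x - 398/3
E_{-4} E_{-4} f = -7x^2 + 117x - 1466/3
∇ f = -14x + 12
((E_{-4})^2 + ∇) f = -7x^2 + 103x - 1430/3


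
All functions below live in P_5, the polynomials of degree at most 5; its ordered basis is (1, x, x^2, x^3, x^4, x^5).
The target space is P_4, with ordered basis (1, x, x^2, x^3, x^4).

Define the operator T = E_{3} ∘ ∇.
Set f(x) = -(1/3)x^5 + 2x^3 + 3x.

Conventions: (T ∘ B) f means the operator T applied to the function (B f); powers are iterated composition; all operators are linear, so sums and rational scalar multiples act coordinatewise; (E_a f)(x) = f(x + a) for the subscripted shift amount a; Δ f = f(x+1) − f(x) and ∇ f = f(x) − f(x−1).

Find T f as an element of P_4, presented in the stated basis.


g(x) = -(5/3)x^4 - (50/3)x^3 - (172/3)x^2 - (235/3)x - 88/3

∇ f = -(5/3)x^4 + (10/3)x^3 + (8/3)x^2 - (13/3)x + 14/3
E_{3} ∇ f = -(5/3)x^4 - (50/3)x^3 - (172/3)x^2 - (235/3)x - 88/3


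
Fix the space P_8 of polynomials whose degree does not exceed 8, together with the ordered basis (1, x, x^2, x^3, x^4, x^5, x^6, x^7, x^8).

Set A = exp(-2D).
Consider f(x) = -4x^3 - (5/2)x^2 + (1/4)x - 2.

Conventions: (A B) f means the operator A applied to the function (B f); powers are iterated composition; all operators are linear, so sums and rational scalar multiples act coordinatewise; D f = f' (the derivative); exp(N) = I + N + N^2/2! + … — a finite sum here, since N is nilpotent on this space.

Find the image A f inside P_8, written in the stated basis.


g(x) = -4x^3 + (43/2)x^2 - (151/4)x + 39/2

order-1 term: 24x^2 + 10x - 1/2
order-2 term: -48x - 10
order-3 term: 32
the series for exp(-2D) f terminates at order 3
exp(-2D) f = -4x^3 + (43/2)x^2 - (151/4)x + 39/2


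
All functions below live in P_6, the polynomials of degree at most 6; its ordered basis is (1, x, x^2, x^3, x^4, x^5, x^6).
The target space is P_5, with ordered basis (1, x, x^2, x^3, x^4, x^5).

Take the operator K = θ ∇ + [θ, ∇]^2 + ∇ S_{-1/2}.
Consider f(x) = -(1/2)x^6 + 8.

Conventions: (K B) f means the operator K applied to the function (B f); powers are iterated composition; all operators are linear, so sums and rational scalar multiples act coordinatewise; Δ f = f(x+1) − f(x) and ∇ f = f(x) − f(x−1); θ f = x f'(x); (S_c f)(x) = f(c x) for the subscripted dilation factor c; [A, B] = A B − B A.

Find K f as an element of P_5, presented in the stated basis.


the result is g(x) = -(963/64)x^5 + (1935/128)x^4 + (2875/32)x^3 - (44145/128)x^2 + (30525/64)x - 30719/128

∇ f = -3x^5 + (15/2)x^4 - 10x^3 + (15/2)x^2 - 3x + 1/2
θ ∇ f = -15x^5 + 30x^4 - 30x^3 + 15x^2 - 3x
∇ f = -3x^5 + (15/2)x^4 - 10x^3 + (15/2)x^2 - 3x + 1/2
θ ∇ f = -15x^5 + 30x^4 - 30x^3 + 15x^2 - 3x
θ f = -3x^6
∇ θ f = -18x^5 + 45x^4 - 60x^3 + 45x^2 - 18x + 3
[θ, ∇] f = 3x^5 - 15x^4 + 30x^3 - 30x^2 + 15x - 3
∇ [θ, ∇] f = 15x^4 - 90x^3 + 210x^2 - 225x + 93
θ ∇ [θ, ∇] f = 60x^4 - 270x^3 + 420x^2 - 225x
θ [θ, ∇] f = 15x^5 - 60x^4 + 90x^3 - 60x^2 + 15x
∇ θ [θ, ∇] f = 75x^4 - 390x^3 + 780x^2 - 705x + 240
[θ, ∇] [θ, ∇] f = -15x^4 + 120x^3 - 360x^2 + 480x - 240
S_{-1/2} f = -(1/128)x^6 + 8
∇ S_{-1/2} f = -(3/64)x^5 + (15/128)x^4 - (5/32)x^3 + (15/128)x^2 - (3/64)x + 1/128
(θ ∇ + [θ, ∇]^2 + ∇ S_{-1/2}) f = -(963/64)x^5 + (1935/128)x^4 + (2875/32)x^3 - (44145/128)x^2 + (30525/64)x - 30719/128


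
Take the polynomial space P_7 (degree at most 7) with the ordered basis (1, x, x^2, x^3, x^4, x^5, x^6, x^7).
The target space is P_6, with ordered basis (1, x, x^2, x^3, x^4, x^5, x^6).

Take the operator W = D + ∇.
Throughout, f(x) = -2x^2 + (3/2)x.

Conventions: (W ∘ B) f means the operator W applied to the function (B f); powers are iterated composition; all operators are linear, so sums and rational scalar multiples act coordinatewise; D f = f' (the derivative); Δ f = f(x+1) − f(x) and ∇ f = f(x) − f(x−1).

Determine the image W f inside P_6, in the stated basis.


the image equals g(x) = -8x + 5

D f = -4x + 3/2
∇ f = -4x + 7/2
(D + ∇) f = -8x + 5


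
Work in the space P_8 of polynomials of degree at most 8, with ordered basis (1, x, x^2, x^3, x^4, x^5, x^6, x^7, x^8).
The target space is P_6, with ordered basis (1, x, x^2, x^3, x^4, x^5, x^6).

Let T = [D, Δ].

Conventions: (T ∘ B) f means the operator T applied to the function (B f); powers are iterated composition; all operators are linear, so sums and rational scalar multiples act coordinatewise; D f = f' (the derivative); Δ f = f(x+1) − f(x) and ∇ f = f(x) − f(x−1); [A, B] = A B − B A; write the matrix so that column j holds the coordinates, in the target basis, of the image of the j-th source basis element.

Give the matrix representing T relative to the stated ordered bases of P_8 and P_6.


image of 1: 0
image of x: 0
image of x^2: 0
image of x^3: 0
image of x^4: 0
image of x^5: 0
image of x^6: 0
image of x^7: 0
image of x^8: 0
each image's coordinates form column j of the matrix

the matrix is [[0, 0, 0, 0, 0, 0, 0, 0, 0]; [0, 0, 0, 0, 0, 0, 0, 0, 0]; [0, 0, 0, 0, 0, 0, 0, 0, 0]; [0, 0, 0, 0, 0, 0, 0, 0, 0]; [0, 0, 0, 0, 0, 0, 0, 0, 0]; [0, 0, 0, 0, 0, 0, 0, 0, 0]; [0, 0, 0, 0, 0, 0, 0, 0, 0]] (rows listed top to bottom)


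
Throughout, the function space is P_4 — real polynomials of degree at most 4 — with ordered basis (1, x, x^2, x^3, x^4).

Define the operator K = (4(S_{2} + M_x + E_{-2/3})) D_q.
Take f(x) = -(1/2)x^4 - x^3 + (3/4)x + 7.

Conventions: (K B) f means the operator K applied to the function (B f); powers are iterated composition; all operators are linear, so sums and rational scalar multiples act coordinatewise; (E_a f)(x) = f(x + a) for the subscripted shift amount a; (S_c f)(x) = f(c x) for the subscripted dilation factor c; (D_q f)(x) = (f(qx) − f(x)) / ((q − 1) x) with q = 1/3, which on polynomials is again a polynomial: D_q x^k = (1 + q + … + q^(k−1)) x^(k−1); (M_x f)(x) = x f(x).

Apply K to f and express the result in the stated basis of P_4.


D_q f = -(20/27)x^3 - (13/9)x^2 + 3/4
S_{2} D_q f = -(160/27)x^3 - (52/9)x^2 + 3/4
M_x D_q f = -(20/27)x^4 - (13/9)x^3 + (3/4)x
E_{-2/3} D_q f = -(20/27)x^3 + (1/27)x^2 + (76/81)x + 955/2916
(S_{2} + M_x + E_{-2/3}) D_q f = -(20/27)x^4 - (73/9)x^3 - (155/27)x^2 + (547/324)x + 1571/1458
(4(S_{2} + M_x + E_{-2/3})) D_q f = -(80/27)x^4 - (292/9)x^3 - (620/27)x^2 + (547/81)x + 3142/729

the image equals g(x) = -(80/27)x^4 - (292/9)x^3 - (620/27)x^2 + (547/81)x + 3142/729


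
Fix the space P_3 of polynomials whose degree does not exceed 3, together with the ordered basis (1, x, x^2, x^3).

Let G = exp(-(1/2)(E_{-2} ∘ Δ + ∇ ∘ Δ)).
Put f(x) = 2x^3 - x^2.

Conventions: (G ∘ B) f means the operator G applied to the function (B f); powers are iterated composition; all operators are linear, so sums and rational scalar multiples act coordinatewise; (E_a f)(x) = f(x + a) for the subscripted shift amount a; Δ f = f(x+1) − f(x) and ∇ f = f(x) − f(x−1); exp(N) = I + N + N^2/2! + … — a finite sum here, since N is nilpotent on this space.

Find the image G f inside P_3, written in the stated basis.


order-1 term: -3x^2 + 4x - 15/2
order-2 term: (3/2)x - 7/4
order-3 term: -1/4
the series for exp(-(1/2)(E_{-2} ∘ Δ + ∇ ∘ Δ)) f terminates at order 3
exp(-(1/2)(E_{-2} ∘ Δ + ∇ ∘ Δ)) f = 2x^3 - 4x^2 + (11/2)x - 19/2

g(x) = 2x^3 - 4x^2 + (11/2)x - 19/2


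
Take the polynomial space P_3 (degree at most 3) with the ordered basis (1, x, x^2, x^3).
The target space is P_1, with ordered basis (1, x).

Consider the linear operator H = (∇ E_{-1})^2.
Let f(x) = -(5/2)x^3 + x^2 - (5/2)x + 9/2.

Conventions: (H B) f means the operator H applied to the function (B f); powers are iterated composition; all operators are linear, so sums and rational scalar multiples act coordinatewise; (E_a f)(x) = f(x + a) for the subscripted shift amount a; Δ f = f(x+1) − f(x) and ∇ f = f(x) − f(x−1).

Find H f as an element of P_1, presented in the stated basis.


g(x) = -15x + 47

E_{-1} f = -(5/2)x^3 + (17/2)x^2 - 12x + 21/2
∇ E_{-1} f = -(15/2)x^2 + (49/2)x - 23
E_{-1} (∇ E_{-1}) f = -(15/2)x^2 + (79/2)x - 55
∇ E_{-1} (∇ E_{-1}) f = -15x + 47


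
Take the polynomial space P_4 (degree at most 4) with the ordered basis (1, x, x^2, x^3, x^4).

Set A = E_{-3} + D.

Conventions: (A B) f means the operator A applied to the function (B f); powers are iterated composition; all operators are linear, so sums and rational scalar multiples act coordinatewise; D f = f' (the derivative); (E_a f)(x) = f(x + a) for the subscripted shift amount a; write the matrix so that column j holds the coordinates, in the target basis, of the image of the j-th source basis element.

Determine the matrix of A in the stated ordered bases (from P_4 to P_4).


image of 1: 1
image of x: x - 2
image of x^2: x^2 - 4x + 9
image of x^3: x^3 - 6x^2 + 27x - 27
image of x^4: x^4 - 8x^3 + 54x^2 - 108x + 81
each image's coordinates form column j of the matrix

the matrix is [[1, -2, 9, -27, 81]; [0, 1, -4, 27, -108]; [0, 0, 1, -6, 54]; [0, 0, 0, 1, -8]; [0, 0, 0, 0, 1]] (rows listed top to bottom)


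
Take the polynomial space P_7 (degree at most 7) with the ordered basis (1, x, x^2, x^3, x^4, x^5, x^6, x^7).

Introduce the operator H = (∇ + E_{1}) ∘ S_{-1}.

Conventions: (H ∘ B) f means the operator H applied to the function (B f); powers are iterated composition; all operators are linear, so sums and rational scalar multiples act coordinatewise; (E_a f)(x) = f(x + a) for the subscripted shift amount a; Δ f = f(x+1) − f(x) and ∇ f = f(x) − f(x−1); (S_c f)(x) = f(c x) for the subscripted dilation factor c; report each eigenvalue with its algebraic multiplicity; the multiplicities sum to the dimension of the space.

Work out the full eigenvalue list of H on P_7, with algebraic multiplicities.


λ = -1 (multiplicity 4), λ = 1 (multiplicity 4)

image of 1: 1
image of x: -x - 2
image of x^2: x^2 + 4x
image of x^3: -x^3 - 6x^2 - 2
image of x^4: x^4 + 8x^3 + 8x
image of x^5: -x^5 - 10x^4 - 20x^2 - 2
image of x^6: x^6 + 12x^5 + 40x^3 + 12x
image of x^7: -x^7 - 14x^6 - 70x^4 - 42x^2 - 2
the matrix is upper triangular; its diagonal is (1, -1, 1, -1, 1, -1, 1, -1)
for a triangular matrix the eigenvalues are the diagonal entries, with algebraic multiplicity their repetition count


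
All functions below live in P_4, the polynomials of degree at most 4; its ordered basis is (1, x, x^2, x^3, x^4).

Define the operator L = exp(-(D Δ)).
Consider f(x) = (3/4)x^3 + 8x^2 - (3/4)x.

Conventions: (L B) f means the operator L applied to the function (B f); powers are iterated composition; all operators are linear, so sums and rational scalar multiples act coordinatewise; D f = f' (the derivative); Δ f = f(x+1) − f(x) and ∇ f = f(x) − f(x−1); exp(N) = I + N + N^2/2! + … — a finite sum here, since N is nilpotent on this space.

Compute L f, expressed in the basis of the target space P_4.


g(x) = (3/4)x^3 + 8x^2 - (21/4)x - 73/4

order-1 term: -(9/2)x - 73/4
the series for exp(-(D Δ)) f terminates at order 1
exp(-(D Δ)) f = (3/4)x^3 + 8x^2 - (21/4)x - 73/4


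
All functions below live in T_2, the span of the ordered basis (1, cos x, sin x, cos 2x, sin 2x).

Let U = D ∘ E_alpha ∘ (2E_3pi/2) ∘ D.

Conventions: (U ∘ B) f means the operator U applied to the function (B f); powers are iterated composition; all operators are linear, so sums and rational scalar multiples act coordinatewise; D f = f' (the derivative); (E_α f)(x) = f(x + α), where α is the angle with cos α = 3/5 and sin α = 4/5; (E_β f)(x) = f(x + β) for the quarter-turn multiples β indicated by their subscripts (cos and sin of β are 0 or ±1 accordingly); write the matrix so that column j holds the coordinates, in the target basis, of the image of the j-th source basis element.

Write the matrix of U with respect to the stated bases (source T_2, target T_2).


the matrix is [[0, 0, 0, 0, 0]; [0, -8/5, 6/5, 0, 0]; [0, -6/5, -8/5, 0, 0]; [0, 0, 0, -56/25, 192/25]; [0, 0, 0, -192/25, -56/25]] (rows listed top to bottom)

image of 1: 0
image of cos x: -(8/5)cos x - (6/5)sin x
image of sin x: (6/5)cos x - (8/5)sin x
image of cos 2x: -(56/25)cos 2x - (192/25)sin 2x
image of sin 2x: (192/25)cos 2x - (56/25)sin 2x
each image's coordinates form column j of the matrix


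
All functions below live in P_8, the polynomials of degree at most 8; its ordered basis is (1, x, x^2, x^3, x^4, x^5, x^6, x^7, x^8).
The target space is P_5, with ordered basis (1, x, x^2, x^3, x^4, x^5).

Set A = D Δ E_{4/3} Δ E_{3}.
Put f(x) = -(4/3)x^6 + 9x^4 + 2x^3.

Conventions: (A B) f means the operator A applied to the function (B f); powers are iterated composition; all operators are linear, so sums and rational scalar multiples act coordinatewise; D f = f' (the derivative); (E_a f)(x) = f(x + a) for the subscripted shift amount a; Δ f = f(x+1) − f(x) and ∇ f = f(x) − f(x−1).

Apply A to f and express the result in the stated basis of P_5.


E_{3} f = -(4/3)x^6 - 24x^5 - 171x^4 - 610x^3 - 1116x^2 - 918x - 189
Δ E_{3} f = -8x^5 - 140x^4 - (2852/3)x^3 - 3116x^2 - 4874x - 8521/3
E_{4/3} Δ E_{3} f = -8x^5 - (580/3)x^4 - (16556/9)x^3 - (232244/27)x^2 - (1596298/81)x - 4278785/243
Δ (E_{4/3} Δ E_{3}) f = -40x^4 - (2560/3)x^3 - (20276/3)x^2 - (635452/27)x - 2458342/81
D (Δ E_{4/3} Δ E_{3}) f = -160x^3 - 2560x^2 - (40552/3)x - 635452/27

g(x) = -160x^3 - 2560x^2 - (40552/3)x - 635452/27


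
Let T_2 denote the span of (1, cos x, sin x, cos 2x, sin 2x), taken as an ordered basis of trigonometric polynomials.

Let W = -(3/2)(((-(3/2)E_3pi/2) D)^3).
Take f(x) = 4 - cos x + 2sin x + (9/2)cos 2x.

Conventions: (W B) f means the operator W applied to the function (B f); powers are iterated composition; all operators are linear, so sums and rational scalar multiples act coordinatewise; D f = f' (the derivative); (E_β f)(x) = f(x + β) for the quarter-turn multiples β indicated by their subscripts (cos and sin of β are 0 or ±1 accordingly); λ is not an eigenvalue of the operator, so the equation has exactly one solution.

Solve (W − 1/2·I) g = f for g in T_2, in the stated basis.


write g with unknown coordinates in the stated basis and equate coefficients in (W − 1/2·I) g = f
solving from the highest basis element down gives g = -8 - (16/73)cos x + (32/73)sin x - (9/6562)cos 2x + (729/6562)sin 2x
check: W g = -(81/73)cos x + (162/73)sin x + (59049/13124)cos 2x + (729/13124)sin 2x
so W g − 1/2·g = 4 - cos x + 2sin x + (9/2)cos 2x = f ✓

the image equals g(x) = -8 - (16/73)cos x + (32/73)sin x - (9/6562)cos 2x + (729/6562)sin 2x


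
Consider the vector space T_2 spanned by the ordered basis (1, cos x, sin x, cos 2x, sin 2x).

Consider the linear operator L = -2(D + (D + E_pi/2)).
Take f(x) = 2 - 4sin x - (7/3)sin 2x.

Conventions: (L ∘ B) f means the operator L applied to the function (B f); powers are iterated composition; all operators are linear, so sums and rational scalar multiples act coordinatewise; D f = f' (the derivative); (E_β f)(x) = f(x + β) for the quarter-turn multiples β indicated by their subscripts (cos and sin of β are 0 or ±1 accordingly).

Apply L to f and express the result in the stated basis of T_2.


D f = -4cos x - (14/3)cos 2x
D f = -4cos x - (14/3)cos 2x
E_pi/2 f = 2 - 4cos x + (7/3)sin 2x
(D + E_pi/2) f = 2 - 8cos x - (14/3)cos 2x + (7/3)sin 2x
(D + (D + E_pi/2)) f = 2 - 12cos x - (28/3)cos 2x + (7/3)sin 2x
(-2(D + (D + E_pi/2))) f = -4 + 24cos x + (56/3)cos 2x - (14/3)sin 2x

the result is g(x) = -4 + 24cos x + (56/3)cos 2x - (14/3)sin 2x


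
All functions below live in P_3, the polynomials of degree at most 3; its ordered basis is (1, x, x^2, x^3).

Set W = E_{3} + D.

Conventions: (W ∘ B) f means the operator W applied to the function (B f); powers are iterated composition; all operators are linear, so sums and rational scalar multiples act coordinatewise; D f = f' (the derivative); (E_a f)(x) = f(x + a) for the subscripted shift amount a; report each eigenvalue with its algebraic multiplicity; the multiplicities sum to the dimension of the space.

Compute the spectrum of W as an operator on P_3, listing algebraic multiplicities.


λ = 1 (multiplicity 4)

image of 1: 1
image of x: x + 4
image of x^2: x^2 + 8x + 9
image of x^3: x^3 + 12x^2 + 27x + 27
the matrix is upper triangular; its diagonal is (1, 1, 1, 1)
for a triangular matrix the eigenvalues are the diagonal entries, with algebraic multiplicity their repetition count


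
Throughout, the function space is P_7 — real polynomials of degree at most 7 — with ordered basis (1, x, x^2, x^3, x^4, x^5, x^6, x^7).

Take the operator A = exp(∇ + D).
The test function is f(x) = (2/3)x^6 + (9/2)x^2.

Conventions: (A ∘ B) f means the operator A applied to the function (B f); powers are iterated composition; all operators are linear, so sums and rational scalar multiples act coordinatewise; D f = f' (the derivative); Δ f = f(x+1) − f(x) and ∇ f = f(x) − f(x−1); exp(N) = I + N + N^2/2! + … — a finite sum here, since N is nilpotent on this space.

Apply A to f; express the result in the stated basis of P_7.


order-1 term: 8x^5 - 10x^4 + (40/3)x^3 - 10x^2 + 22x - 31/6
order-2 term: 40x^4 - 80x^3 + 110x^2 - 80x + 128/3
order-3 term: (320/3)x^3 - 240x^2 + 280x - 130
order-4 term: 160x^2 - 320x + 680/3
order-5 term: 128x - 160
order-6 term: 128/3
the series for exp(∇ + D) f terminates at order 6
exp(∇ + D) f = (2/3)x^6 + 8x^5 + 30x^4 + 40x^3 + (49/2)x^2 + 30x + 101/6

g(x) = (2/3)x^6 + 8x^5 + 30x^4 + 40x^3 + (49/2)x^2 + 30x + 101/6


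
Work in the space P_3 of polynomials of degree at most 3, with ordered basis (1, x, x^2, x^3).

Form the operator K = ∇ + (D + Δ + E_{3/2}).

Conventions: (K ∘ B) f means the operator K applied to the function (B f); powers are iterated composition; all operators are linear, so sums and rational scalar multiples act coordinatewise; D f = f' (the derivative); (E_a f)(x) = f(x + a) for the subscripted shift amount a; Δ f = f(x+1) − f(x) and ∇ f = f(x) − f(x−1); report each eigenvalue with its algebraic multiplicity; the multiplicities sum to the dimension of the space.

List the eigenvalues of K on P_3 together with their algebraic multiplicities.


λ = 1 (multiplicity 4)

image of 1: 1
image of x: x + 9/2
image of x^2: x^2 + 9x + 9/4
image of x^3: x^3 + (27/2)x^2 + (27/4)x + 43/8
the matrix is upper triangular; its diagonal is (1, 1, 1, 1)
for a triangular matrix the eigenvalues are the diagonal entries, with algebraic multiplicity their repetition count


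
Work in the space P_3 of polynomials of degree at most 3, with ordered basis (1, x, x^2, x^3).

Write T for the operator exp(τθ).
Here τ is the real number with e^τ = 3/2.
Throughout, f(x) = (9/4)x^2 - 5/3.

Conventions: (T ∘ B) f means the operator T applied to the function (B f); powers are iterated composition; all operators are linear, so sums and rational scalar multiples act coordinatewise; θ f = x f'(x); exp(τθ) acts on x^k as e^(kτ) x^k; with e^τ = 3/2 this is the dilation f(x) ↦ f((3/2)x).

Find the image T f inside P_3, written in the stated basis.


exp(τθ) x^k = e^(kτ) x^k; with e^τ = 3/2 this sends x^k to (3/2)^k x^k
x^2 ↦ 9/4 x^2
applying this coordinatewise to f: exp(τθ) f = (81/16)x^2 - 5/3

the result is g(x) = (81/16)x^2 - 5/3


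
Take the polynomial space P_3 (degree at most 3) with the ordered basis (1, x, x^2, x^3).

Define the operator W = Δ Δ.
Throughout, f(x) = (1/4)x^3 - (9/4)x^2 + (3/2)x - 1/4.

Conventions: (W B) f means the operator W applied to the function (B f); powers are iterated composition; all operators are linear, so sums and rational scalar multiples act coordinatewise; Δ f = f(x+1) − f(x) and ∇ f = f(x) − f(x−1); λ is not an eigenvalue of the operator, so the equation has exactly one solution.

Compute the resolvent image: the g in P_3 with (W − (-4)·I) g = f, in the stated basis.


the image equals g(x) = (1/16)x^3 - (9/16)x^2 + (9/32)x + 1/8

write g with unknown coordinates in the stated basis and equate coefficients in (W − (-4)·I) g = f
solving from the highest basis element down gives g = (1/16)x^3 - (9/16)x^2 + (9/32)x + 1/8
check: W g = (3/8)x - 3/4
so W g − (-4)·g = (1/4)x^3 - (9/4)x^2 + (3/2)x - 1/4 = f ✓


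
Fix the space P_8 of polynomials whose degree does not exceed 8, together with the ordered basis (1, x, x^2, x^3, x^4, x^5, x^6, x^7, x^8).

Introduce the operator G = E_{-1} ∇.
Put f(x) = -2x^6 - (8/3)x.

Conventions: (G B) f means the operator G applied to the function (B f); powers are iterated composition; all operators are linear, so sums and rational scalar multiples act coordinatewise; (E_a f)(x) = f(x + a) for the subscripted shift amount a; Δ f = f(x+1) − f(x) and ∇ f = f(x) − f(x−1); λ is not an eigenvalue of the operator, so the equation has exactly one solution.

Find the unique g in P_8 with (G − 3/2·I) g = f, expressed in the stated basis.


the image equals g(x) = (4/3)x^6 + (16/3)x^5 - (200/9)x^4 - (1120/27)x^3 + (6280/27)x^2 + (3616/81)x - 85672/243

write g with unknown coordinates in the stated basis and equate coefficients in (G − 3/2·I) g = f
solving from the highest basis element down gives g = (4/3)x^6 + (16/3)x^5 - (200/9)x^4 - (1120/27)x^3 + (6280/27)x^2 + (3616/81)x - 85672/243
check: G g = 8x^5 - (100/3)x^4 - (560/9)x^3 + (3140/9)x^2 + (1736/27)x - 42836/81
so G g − 3/2·g = -2x^6 - (8/3)x = f ✓


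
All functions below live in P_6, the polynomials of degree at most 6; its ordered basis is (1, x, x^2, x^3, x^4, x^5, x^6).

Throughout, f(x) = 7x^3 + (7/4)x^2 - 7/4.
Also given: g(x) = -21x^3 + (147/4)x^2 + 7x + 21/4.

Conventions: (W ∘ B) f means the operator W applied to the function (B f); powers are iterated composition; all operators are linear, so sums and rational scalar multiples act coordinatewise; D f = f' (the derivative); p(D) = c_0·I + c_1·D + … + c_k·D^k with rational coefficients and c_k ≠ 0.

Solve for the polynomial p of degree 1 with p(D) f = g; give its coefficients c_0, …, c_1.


p(D) = -3·I + 2·D, i.e. c_0 = -3, c_1 = 2

D^0 f = 7x^3 + (7/4)x^2 - 7/4
D^1 f = 21x^2 + (7/2)x
matching coefficients of g against c_0 f + c_1 Df + … from the top degree down determines the c_i
solution: c_0 = -3, c_1 = 2


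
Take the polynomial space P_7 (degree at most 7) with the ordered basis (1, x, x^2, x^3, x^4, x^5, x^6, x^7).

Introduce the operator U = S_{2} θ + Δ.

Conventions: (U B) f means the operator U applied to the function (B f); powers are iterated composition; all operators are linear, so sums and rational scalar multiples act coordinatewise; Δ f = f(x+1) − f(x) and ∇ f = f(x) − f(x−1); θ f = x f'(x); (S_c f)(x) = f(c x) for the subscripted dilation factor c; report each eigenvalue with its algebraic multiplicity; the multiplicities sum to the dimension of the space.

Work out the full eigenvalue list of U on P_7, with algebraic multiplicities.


λ = 0 (multiplicity 1), λ = 2 (multiplicity 1), λ = 8 (multiplicity 1), λ = 24 (multiplicity 1), λ = 64 (multiplicity 1), λ = 160 (multiplicity 1), λ = 384 (multiplicity 1), λ = 896 (multiplicity 1)

image of 1: 0
image of x: 2x + 1
image of x^2: 8x^2 + 2x + 1
image of x^3: 24x^3 + 3x^2 + 3x + 1
image of x^4: 64x^4 + 4x^3 + 6x^2 + 4x + 1
image of x^5: 160x^5 + 5x^4 + 10x^3 + 10x^2 + 5x + 1
image of x^6: 384x^6 + 6x^5 + 15x^4 + 20x^3 + 15x^2 + 6x + 1
image of x^7: 896x^7 + 7x^6 + 21x^5 + 35x^4 + 35x^3 + 21x^2 + 7x + 1
the matrix is upper triangular; its diagonal is (0, 2, 8, 24, 64, 160, 384, 896)
for a triangular matrix the eigenvalues are the diagonal entries, with algebraic multiplicity their repetition count


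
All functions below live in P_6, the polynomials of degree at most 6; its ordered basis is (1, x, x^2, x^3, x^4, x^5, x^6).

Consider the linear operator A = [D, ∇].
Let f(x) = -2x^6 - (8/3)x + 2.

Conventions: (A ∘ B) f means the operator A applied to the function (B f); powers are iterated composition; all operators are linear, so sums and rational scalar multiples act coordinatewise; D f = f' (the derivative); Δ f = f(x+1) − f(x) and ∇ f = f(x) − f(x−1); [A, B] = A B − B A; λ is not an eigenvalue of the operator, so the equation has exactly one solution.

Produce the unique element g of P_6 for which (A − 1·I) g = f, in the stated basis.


the image equals g(x) = 2x^6 + (8/3)x - 2

write g with unknown coordinates in the stated basis and equate coefficients in (A − 1·I) g = f
solving from the highest basis element down gives g = 2x^6 + (8/3)x - 2
check: A g = 0
so A g − 1·g = -2x^6 - (8/3)x + 2 = f ✓


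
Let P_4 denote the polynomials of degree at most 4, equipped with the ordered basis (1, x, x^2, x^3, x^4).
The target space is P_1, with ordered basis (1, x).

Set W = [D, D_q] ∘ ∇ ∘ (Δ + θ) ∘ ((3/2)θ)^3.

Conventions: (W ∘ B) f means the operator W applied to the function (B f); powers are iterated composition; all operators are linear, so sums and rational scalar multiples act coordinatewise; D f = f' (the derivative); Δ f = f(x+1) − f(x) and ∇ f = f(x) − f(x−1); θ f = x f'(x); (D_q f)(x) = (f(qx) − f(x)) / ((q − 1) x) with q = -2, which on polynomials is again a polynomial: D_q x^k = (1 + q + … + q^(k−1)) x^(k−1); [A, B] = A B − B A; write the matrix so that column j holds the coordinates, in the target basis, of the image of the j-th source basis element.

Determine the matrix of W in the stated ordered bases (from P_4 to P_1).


image of 1: 0
image of x: 0
image of x^2: 0
image of x^3: -19683/8
image of x^4: 31104x + 7776
each image's coordinates form column j of the matrix

the matrix is [[0, 0, 0, -19683/8, 7776]; [0, 0, 0, 0, 31104]] (rows listed top to bottom)


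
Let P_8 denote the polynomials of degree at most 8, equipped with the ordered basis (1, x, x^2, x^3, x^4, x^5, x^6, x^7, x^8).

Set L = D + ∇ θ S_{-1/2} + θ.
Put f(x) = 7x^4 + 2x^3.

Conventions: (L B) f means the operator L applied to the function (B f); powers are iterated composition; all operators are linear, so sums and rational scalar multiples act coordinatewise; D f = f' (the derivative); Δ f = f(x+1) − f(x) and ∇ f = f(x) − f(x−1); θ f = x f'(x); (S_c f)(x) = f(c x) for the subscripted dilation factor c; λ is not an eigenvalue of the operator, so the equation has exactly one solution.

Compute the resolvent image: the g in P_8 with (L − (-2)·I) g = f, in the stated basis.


write g with unknown coordinates in the stated basis and equate coefficients in (L − (-2)·I) g = f
solving from the highest basis element down gives g = (7/6)x^4 - (23/30)x^3 + (51/64)x^2 - (2587/2880)x + 2453/5760
check: L g = (14/3)x^4 + (53/15)x^3 - (51/32)x^2 + (2587/1440)x - 2453/2880
so L g − (-2)·g = 7x^4 + 2x^3 = f ✓

the result is g(x) = (7/6)x^4 - (23/30)x^3 + (51/64)x^2 - (2587/2880)x + 2453/5760


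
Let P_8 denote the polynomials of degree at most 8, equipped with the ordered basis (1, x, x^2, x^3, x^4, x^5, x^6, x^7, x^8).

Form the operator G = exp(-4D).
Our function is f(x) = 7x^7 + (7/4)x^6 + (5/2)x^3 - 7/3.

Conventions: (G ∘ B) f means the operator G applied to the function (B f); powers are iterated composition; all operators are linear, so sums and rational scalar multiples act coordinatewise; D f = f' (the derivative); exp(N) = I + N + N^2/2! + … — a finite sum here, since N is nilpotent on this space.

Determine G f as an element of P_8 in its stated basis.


g(x) = 7x^7 - (777/4)x^6 + 2310x^5 - 15260x^4 + (120965/2)x^3 - 143838x^2 + 190072x - 323047/3

order-1 term: -196x^6 - 42x^5 - 30x^2
order-2 term: 2352x^5 + 420x^4 + 120x
order-3 term: -15680x^4 - 2240x^3 - 160
order-4 term: 62720x^3 + 6720x^2
order-5 term: -150528x^2 - 10752x
order-6 term: 200704x + 7168
order-7 term: -114688
the series for exp(-4D) f terminates at order 7
exp(-4D) f = 7x^7 - (777/4)x^6 + 2310x^5 - 15260x^4 + (120965/2)x^3 - 143838x^2 + 190072x - 323047/3


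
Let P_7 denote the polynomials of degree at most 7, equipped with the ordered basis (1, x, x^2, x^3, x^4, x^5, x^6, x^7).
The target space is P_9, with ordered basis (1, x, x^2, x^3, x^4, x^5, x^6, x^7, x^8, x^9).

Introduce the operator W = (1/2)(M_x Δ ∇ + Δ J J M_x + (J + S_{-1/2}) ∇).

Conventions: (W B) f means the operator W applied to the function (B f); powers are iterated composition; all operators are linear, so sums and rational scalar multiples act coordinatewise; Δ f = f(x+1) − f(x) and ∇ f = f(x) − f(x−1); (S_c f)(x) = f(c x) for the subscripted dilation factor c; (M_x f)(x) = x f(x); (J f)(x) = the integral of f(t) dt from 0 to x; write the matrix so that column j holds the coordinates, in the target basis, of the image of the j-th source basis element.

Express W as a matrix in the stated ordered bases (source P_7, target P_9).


image of 1: (1/4)x^2 + (1/4)x + 1/12
image of x: (1/6)x^3 + (1/4)x^2 + (2/3)x + 13/24
image of x^2: (1/8)x^4 + (1/4)x^3 + (3/4)x^2 + (1/8)x - 19/40
image of x^3: (1/10)x^5 + (1/4)x^4 + (5/6)x^3 + (23/8)x^2 + (27/20)x + 31/60
image of x^4: (1/12)x^6 + (1/4)x^5 + (11/12)x^4 + (31/6)x^3 + (1/2)x^2 - (5/12)x - 41/84
image of x^5: (1/14)x^7 + (1/4)x^6 + x^5 + (305/32)x^4 + (67/24)x^3 + (21/4)x^2 + (51/28)x + 57/112
image of x^6: (1/16)x^8 + (1/4)x^7 + (13/12)x^6 + (457/32)x^5 + (93/32)x^4 + (71/6)x^3 - (1/8)x^2 - (15/16)x - 71/144
image of x^7: (1/18)x^9 + (1/4)x^8 + (7/6)x^7 + (7861/384)x^6 + (1673/320)x^5 + (3157/96)x^4 + (305/48)x^3 + (65/8)x^2 + (83/36)x + 91/180
each image's coordinates form column j of the matrix

the matrix is [[1/12, 13/24, -19/40, 31/60, -41/84, 57/112, -71/144, 91/180]; [1/4, 2/3, 1/8, 27/20, -5/12, 51/28, -15/16, 83/36]; [1/4, 1/4, 3/4, 23/8, 1/2, 21/4, -1/8, 65/8]; [0, 1/6, 1/4, 5/6, 31/6, 67/24, 71/6, 305/48]; [0, 0, 1/8, 1/4, 11/12, 305/32, 93/32, 3157/96]; [0, 0, 0, 1/10, 1/4, 1, 457/32, 1673/320]; [0, 0, 0, 0, 1/12, 1/4, 13/12, 7861/384]; [0, 0, 0, 0, 0, 1/14, 1/4, 7/6]; [0, 0, 0, 0, 0, 0, 1/16, 1/4]; [0, 0, 0, 0, 0, 0, 0, 1/18]] (rows listed top to bottom)


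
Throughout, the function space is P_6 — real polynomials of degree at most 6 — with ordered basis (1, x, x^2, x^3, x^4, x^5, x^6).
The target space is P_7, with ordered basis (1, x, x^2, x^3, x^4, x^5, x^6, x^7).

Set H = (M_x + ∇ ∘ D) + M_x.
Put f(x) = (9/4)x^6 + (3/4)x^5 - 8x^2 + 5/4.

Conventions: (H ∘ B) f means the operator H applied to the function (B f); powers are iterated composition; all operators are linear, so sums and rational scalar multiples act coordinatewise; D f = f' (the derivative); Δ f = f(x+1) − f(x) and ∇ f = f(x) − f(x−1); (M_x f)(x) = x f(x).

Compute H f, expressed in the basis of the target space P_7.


M_x f = (9/4)x^7 + (3/4)x^6 - 8x^3 + (5/4)x
D f = (27/2)x^5 + (15/4)x^4 - 16x
∇ D f = (135/2)x^4 - 120x^3 + (225/2)x^2 - (105/2)x - 25/4
(M_x + ∇ ∘ D) f = (9/4)x^7 + (3/4)x^6 + (135/2)x^4 - 128x^3 + (225/2)x^2 - (205/4)x - 25/4
M_x f = (9/4)x^7 + (3/4)x^6 - 8x^3 + (5/4)x
((M_x + ∇ ∘ D) + M_x) f = (9/2)x^7 + (3/2)x^6 + (135/2)x^4 - 136x^3 + (225/2)x^2 - 50x - 25/4

g(x) = (9/2)x^7 + (3/2)x^6 + (135/2)x^4 - 136x^3 + (225/2)x^2 - 50x - 25/4
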